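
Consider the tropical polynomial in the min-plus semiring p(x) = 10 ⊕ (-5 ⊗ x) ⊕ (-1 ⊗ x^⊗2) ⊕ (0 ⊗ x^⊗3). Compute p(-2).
p(-2) = -7

A tropical monomial a ⊗ x^⊗i evaluates to a + i · x. Evaluating each term at x = -2:
  Term 0 contributes 10 + 0 · -2 = 10
  Term 1 contributes -5 + 1 · -2 = -7
  Term 2 contributes -1 + 2 · -2 = -5
  Term 3 contributes 0 + 3 · -2 = -6
p(-2) = ⊕ of these = min[10, -7, -5, -6] = -7.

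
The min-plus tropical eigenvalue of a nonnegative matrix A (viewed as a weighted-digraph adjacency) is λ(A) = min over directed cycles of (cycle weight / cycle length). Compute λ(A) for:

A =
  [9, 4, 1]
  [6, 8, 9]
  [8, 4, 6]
λ(A) = 11/3

Enumerate directed cycles and compute their means (weight / length). Sample:
  cycle 0 → 0: weight = 9, length = 1, mean = 9/1 ≈ 9.000
  cycle 1 → 1: weight = 8, length = 1, mean = 8/1 ≈ 8.000
  cycle 2 → 2: weight = 6, length = 1, mean = 6/1 ≈ 6.000
  cycle 0 → 1 → 0: weight = 10, length = 2, mean = 10/2 ≈ 5.000
  cycle 0 → 2 → 0: weight = 9, length = 2, mean = 9/2 ≈ 4.500
  cycle 1 → 0 → 1: weight = 10, length = 2, mean = 10/2 ≈ 5.000
Minimum mean = 3.667, attained e.g. along the cycle 0 → 2 → 1 → 0 with weight 11 and length 3. So λ(A) = 11/3 = 11/3.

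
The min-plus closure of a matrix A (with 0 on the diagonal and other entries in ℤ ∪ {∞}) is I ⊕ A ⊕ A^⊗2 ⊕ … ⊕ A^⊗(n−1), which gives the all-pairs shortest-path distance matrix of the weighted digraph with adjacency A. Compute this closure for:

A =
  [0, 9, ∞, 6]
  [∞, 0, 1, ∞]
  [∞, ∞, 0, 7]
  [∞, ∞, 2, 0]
Closure =
  [0, 9, 8, 6]
  [∞, 0, 1, 8]
  [∞, ∞, 0, 7]
  [∞, ∞, 2, 0]

This is the Floyd-Warshall all-pairs shortest-path computation. For each intermediate vertex k = 0, 1, …, 3, update dist[i][j] ← min(dist[i][j], dist[i][k] + dist[k][j]). The final matrix gives, for each (i, j), the minimum total weight of any directed path from i to j (possibly empty when i = j).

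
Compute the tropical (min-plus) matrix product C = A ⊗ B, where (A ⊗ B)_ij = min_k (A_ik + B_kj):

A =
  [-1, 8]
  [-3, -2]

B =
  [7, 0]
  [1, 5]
A ⊗ B =
  [6, -1]
  [-1, -3]

Apply the min-plus product entry-by-entry:
  C[0][0] = min over k of (A[0][0] + B[0][0] = -1 + 7 = 6, A[0][1] + B[1][0] = 8 + 1 = 9) = 6 (attained at k = 0)
  C[0][1] = min over k of (A[0][0] + B[0][1] = -1 + 0 = -1, A[0][1] + B[1][1] = 8 + 5 = 13) = -1 (attained at k = 0)
  C[1][0] = min over k of (A[1][0] + B[0][0] = -3 + 7 = 4, A[1][1] + B[1][0] = -2 + 1 = -1) = -1 (attained at k = 1)
  C[1][1] = min over k of (A[1][0] + B[0][1] = -3 + 0 = -3, A[1][1] + B[1][1] = -2 + 5 = 3) = -3 (attained at k = 0)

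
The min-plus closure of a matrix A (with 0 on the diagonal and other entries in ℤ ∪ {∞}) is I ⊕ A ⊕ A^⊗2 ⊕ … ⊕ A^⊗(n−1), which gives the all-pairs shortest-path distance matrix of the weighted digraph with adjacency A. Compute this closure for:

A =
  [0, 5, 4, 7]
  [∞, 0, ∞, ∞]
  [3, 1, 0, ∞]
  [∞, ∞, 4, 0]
Closure =
  [0, 5, 4, 7]
  [∞, 0, ∞, ∞]
  [3, 1, 0, 10]
  [7, 5, 4, 0]

This is the Floyd-Warshall all-pairs shortest-path computation. For each intermediate vertex k = 0, 1, …, 3, update dist[i][j] ← min(dist[i][j], dist[i][k] + dist[k][j]). The final matrix gives, for each (i, j), the minimum total weight of any directed path from i to j (possibly empty when i = j).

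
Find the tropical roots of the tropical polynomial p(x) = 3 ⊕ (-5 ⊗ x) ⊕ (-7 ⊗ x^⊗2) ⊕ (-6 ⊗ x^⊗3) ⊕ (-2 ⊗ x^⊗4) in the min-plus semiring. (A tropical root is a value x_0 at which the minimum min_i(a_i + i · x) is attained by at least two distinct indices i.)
Roots: {-4, -1, 2, 8}

Each tropical root is a break point of the lower envelope of the lines y = a_i + i · x (there are 5 lines, with slopes 0, 1, ..., 4). Only the lines that attain the minimum somewhere contribute to roots; other lines are dominated. Here the surviving (envelope) indices are i = 4, i = 3, i = 2, i = 1, i = 0.
Intersections between consecutive envelope lines give the roots: for adjacent envelope indices i < j the intersection is x = (a_i − a_j) / (j − i). Reading off the sorted break points: {-4, -1, 2, 8}.
Verification: at each break x_0, at least two indices attain the minimum of min_i(a_i + i · x_0).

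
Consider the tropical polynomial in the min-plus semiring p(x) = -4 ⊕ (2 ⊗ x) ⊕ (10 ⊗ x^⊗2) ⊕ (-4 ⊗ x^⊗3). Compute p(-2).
p(-2) = -10

A tropical monomial a ⊗ x^⊗i evaluates to a + i · x. Evaluating each term at x = -2:
  Term 0 contributes -4 + 0 · -2 = -4
  Term 1 contributes 2 + 1 · -2 = 0
  Term 2 contributes 10 + 2 · -2 = 6
  Term 3 contributes -4 + 3 · -2 = -10
p(-2) = ⊕ of these = min[-4, 0, 6, -10] = -10.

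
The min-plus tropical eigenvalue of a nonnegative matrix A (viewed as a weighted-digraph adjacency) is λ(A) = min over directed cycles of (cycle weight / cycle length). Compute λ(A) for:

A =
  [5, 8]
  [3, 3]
λ(A) = 3

Enumerate directed cycles and compute their means (weight / length). Sample:
  cycle 0 → 0: weight = 5, length = 1, mean = 5/1 ≈ 5.000
  cycle 1 → 1: weight = 3, length = 1, mean = 3/1 ≈ 3.000
  cycle 0 → 1 → 0: weight = 11, length = 2, mean = 11/2 ≈ 5.500
  cycle 1 → 0 → 1: weight = 11, length = 2, mean = 11/2 ≈ 5.500
Minimum mean = 3.000, attained e.g. along the cycle 1 → 1 with weight 3 and length 1. So λ(A) = 3/1 = 3.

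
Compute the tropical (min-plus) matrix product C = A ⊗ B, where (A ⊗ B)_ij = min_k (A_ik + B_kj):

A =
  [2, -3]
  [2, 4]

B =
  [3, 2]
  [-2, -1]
A ⊗ B =
  [-5, -4]
  [2, 3]

Apply the min-plus product entry-by-entry:
  C[0][0] = min over k of (A[0][0] + B[0][0] = 2 + 3 = 5, A[0][1] + B[1][0] = -3 + -2 = -5) = -5 (attained at k = 1)
  C[0][1] = min over k of (A[0][0] + B[0][1] = 2 + 2 = 4, A[0][1] + B[1][1] = -3 + -1 = -4) = -4 (attained at k = 1)
  C[1][0] = min over k of (A[1][0] + B[0][0] = 2 + 3 = 5, A[1][1] + B[1][0] = 4 + -2 = 2) = 2 (attained at k = 1)
  C[1][1] = min over k of (A[1][0] + B[0][1] = 2 + 2 = 4, A[1][1] + B[1][1] = 4 + -1 = 3) = 3 (attained at k = 1)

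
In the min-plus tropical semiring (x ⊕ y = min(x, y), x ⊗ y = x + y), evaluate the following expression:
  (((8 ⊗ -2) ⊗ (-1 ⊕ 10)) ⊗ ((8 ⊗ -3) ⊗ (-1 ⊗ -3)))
(((8 ⊗ -2) ⊗ (-1 ⊕ 10)) ⊗ ((8 ⊗ -3) ⊗ (-1 ⊗ -3))) = 6

Expand innermost to outermost. Recall ⊕ takes the minimum of its arguments and ⊗ takes their sum. Working out the expression (((8 ⊗ -2) ⊗ (-1 ⊕ 10)) ⊗ ((8 ⊗ -3) ⊗ (-1 ⊗ -3))) gives 6.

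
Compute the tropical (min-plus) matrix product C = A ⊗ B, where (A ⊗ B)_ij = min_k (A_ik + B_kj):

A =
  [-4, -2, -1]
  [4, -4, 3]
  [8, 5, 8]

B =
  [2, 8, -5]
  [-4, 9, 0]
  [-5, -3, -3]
A ⊗ B =
  [-6, -4, -9]
  [-8, 0, -4]
  [1, 5, 3]

Apply the min-plus product entry-by-entry:
  C[0][0] = min over k of (A[0][0] + B[0][0] = -4 + 2 = -2, A[0][1] + B[1][0] = -2 + -4 = -6, A[0][2] + B[2][0] = -1 + -5 = -6) = -6 (attained at k = 1)
  C[0][1] = min over k of (A[0][0] + B[0][1] = -4 + 8 = 4, A[0][1] + B[1][1] = -2 + 9 = 7, A[0][2] + B[2][1] = -1 + -3 = -4) = -4 (attained at k = 2)
  C[0][2] = min over k of (A[0][0] + B[0][2] = -4 + -5 = -9, A[0][1] + B[1][2] = -2 + 0 = -2, A[0][2] + B[2][2] = -1 + -3 = -4) = -9 (attained at k = 0)
  C[1][0] = min over k of (A[1][0] + B[0][0] = 4 + 2 = 6, A[1][1] + B[1][0] = -4 + -4 = -8, A[1][2] + B[2][0] = 3 + -5 = -2) = -8 (attained at k = 1)
  C[1][1] = min over k of (A[1][0] + B[0][1] = 4 + 8 = 12, A[1][1] + B[1][1] = -4 + 9 = 5, A[1][2] + B[2][1] = 3 + -3 = 0) = 0 (attained at k = 2)
  C[1][2] = min over k of (A[1][0] + B[0][2] = 4 + -5 = -1, A[1][1] + B[1][2] = -4 + 0 = -4, A[1][2] + B[2][2] = 3 + -3 = 0) = -4 (attained at k = 1)
  C[2][0] = min over k of (A[2][0] + B[0][0] = 8 + 2 = 10, A[2][1] + B[1][0] = 5 + -4 = 1, A[2][2] + B[2][0] = 8 + -5 = 3) = 1 (attained at k = 1)
  C[2][1] = min over k of (A[2][0] + B[0][1] = 8 + 8 = 16, A[2][1] + B[1][1] = 5 + 9 = 14, A[2][2] + B[2][1] = 8 + -3 = 5) = 5 (attained at k = 2)
  C[2][2] = min over k of (A[2][0] + B[0][2] = 8 + -5 = 3, A[2][1] + B[1][2] = 5 + 0 = 5, A[2][2] + B[2][2] = 8 + -3 = 5) = 3 (attained at k = 0)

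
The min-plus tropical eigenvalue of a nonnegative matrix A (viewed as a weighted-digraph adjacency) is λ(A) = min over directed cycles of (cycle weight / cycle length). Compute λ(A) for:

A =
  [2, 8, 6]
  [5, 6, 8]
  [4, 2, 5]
λ(A) = 2

Enumerate directed cycles and compute their means (weight / length). Sample:
  cycle 0 → 0: weight = 2, length = 1, mean = 2/1 ≈ 2.000
  cycle 1 → 1: weight = 6, length = 1, mean = 6/1 ≈ 6.000
  cycle 2 → 2: weight = 5, length = 1, mean = 5/1 ≈ 5.000
  cycle 0 → 1 → 0: weight = 13, length = 2, mean = 13/2 ≈ 6.500
  cycle 0 → 2 → 0: weight = 10, length = 2, mean = 10/2 ≈ 5.000
  cycle 1 → 0 → 1: weight = 13, length = 2, mean = 13/2 ≈ 6.500
Minimum mean = 2.000, attained e.g. along the cycle 0 → 0 with weight 2 and length 1. So λ(A) = 2/1 = 2.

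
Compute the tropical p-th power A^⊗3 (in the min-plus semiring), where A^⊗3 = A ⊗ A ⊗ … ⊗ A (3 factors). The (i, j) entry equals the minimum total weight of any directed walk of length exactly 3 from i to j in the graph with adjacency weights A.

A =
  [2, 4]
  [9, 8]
A^⊗3 =
  [6, 8]
  [13, 15]

Each entry (A^⊗3)_ij equals the minimum over all length-3 walks i = v_0 → v_1 → … → v_3 = j of Σ_t A[v_t][v_{t+1}]. For example, for (i, j) = (0, 1) we minimise over 4 possible intermediate vertex sequences; the minimum is 8, attained along the walk 0 → 0 → 0 → 1.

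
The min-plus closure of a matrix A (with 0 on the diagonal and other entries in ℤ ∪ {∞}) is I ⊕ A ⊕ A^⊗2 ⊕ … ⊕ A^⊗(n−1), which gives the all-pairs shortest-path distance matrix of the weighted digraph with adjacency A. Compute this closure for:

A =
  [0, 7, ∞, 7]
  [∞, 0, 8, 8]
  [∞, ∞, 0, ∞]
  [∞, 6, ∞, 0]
Closure =
  [0, 7, 15, 7]
  [∞, 0, 8, 8]
  [∞, ∞, 0, ∞]
  [∞, 6, 14, 0]

This is the Floyd-Warshall all-pairs shortest-path computation. For each intermediate vertex k = 0, 1, …, 3, update dist[i][j] ← min(dist[i][j], dist[i][k] + dist[k][j]). The final matrix gives, for each (i, j), the minimum total weight of any directed path from i to j (possibly empty when i = j).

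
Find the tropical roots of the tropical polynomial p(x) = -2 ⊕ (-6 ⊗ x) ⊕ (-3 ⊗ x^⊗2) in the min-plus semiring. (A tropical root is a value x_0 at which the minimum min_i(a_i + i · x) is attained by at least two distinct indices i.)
Roots: {-3, 4}

Each tropical root is a break point of the lower envelope of the lines y = a_i + i · x (there are 3 lines, with slopes 0, 1, ..., 2). Only the lines that attain the minimum somewhere contribute to roots; other lines are dominated. Here the surviving (envelope) indices are i = 2, i = 1, i = 0.
Intersections between consecutive envelope lines give the roots: for adjacent envelope indices i < j the intersection is x = (a_i − a_j) / (j − i). Reading off the sorted break points: {-3, 4}.
Verification: at each break x_0, at least two indices attain the minimum of min_i(a_i + i · x_0).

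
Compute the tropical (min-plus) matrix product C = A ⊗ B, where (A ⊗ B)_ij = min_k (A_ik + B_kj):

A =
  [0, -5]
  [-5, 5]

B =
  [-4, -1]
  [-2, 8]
A ⊗ B =
  [-7, -1]
  [-9, -6]

Apply the min-plus product entry-by-entry:
  C[0][0] = min over k of (A[0][0] + B[0][0] = 0 + -4 = -4, A[0][1] + B[1][0] = -5 + -2 = -7) = -7 (attained at k = 1)
  C[0][1] = min over k of (A[0][0] + B[0][1] = 0 + -1 = -1, A[0][1] + B[1][1] = -5 + 8 = 3) = -1 (attained at k = 0)
  C[1][0] = min over k of (A[1][0] + B[0][0] = -5 + -4 = -9, A[1][1] + B[1][0] = 5 + -2 = 3) = -9 (attained at k = 0)
  C[1][1] = min over k of (A[1][0] + B[0][1] = -5 + -1 = -6, A[1][1] + B[1][1] = 5 + 8 = 13) = -6 (attained at k = 0)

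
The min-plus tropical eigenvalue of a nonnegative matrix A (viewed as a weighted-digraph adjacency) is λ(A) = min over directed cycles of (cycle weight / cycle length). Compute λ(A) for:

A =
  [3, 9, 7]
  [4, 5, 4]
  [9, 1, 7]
λ(A) = 5/2

Enumerate directed cycles and compute their means (weight / length). Sample:
  cycle 0 → 0: weight = 3, length = 1, mean = 3/1 ≈ 3.000
  cycle 1 → 1: weight = 5, length = 1, mean = 5/1 ≈ 5.000
  cycle 2 → 2: weight = 7, length = 1, mean = 7/1 ≈ 7.000
  cycle 0 → 1 → 0: weight = 13, length = 2, mean = 13/2 ≈ 6.500
  cycle 0 → 2 → 0: weight = 16, length = 2, mean = 16/2 ≈ 8.000
  cycle 1 → 0 → 1: weight = 13, length = 2, mean = 13/2 ≈ 6.500
Minimum mean = 2.500, attained e.g. along the cycle 1 → 2 → 1 with weight 5 and length 2. So λ(A) = 5/2 = 5/2.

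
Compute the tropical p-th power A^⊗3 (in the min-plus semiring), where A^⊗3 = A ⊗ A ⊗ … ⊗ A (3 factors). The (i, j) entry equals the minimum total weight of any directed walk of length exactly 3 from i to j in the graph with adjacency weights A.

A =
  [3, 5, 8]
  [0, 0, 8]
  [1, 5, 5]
A^⊗3 =
  [5, 5, 13]
  [0, 0, 8]
  [5, 5, 12]

Each entry (A^⊗3)_ij equals the minimum over all length-3 walks i = v_0 → v_1 → … → v_3 = j of Σ_t A[v_t][v_{t+1}]. For example, for (i, j) = (0, 2) we minimise over 9 possible intermediate vertex sequences; the minimum is 13, attained along the walk 0 → 1 → 0 → 2.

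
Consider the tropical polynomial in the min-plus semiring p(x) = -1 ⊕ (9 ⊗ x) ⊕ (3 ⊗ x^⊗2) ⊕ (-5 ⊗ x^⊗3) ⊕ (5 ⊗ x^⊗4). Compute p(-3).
p(-3) = -14

A tropical monomial a ⊗ x^⊗i evaluates to a + i · x. Evaluating each term at x = -3:
  Term 0 contributes -1 + 0 · -3 = -1
  Term 1 contributes 9 + 1 · -3 = 6
  Term 2 contributes 3 + 2 · -3 = -3
  Term 3 contributes -5 + 3 · -3 = -14
  Term 4 contributes 5 + 4 · -3 = -7
p(-3) = ⊕ of these = min[-1, 6, -3, -14, -7] = -14.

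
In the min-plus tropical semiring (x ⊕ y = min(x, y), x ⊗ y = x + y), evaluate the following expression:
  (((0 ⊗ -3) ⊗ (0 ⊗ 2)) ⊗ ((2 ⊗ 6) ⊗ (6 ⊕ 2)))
(((0 ⊗ -3) ⊗ (0 ⊗ 2)) ⊗ ((2 ⊗ 6) ⊗ (6 ⊕ 2))) = 9

Expand innermost to outermost. Recall ⊕ takes the minimum of its arguments and ⊗ takes their sum. Working out the expression (((0 ⊗ -3) ⊗ (0 ⊗ 2)) ⊗ ((2 ⊗ 6) ⊗ (6 ⊕ 2))) gives 9.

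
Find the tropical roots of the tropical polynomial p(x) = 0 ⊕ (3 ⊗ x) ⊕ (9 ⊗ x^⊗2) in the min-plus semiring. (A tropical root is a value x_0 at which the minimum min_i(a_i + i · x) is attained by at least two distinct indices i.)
Roots: {-6, -3}

Each tropical root is a break point of the lower envelope of the lines y = a_i + i · x (there are 3 lines, with slopes 0, 1, ..., 2). Only the lines that attain the minimum somewhere contribute to roots; other lines are dominated. Here the surviving (envelope) indices are i = 2, i = 1, i = 0.
Intersections between consecutive envelope lines give the roots: for adjacent envelope indices i < j the intersection is x = (a_i − a_j) / (j − i). Reading off the sorted break points: {-6, -3}.
Verification: at each break x_0, at least two indices attain the minimum of min_i(a_i + i · x_0).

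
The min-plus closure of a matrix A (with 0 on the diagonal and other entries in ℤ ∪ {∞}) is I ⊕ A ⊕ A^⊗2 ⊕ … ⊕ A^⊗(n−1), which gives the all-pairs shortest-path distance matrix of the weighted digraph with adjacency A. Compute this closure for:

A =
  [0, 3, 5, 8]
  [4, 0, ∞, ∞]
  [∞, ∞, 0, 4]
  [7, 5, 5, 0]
Closure =
  [0, 3, 5, 8]
  [4, 0, 9, 12]
  [11, 9, 0, 4]
  [7, 5, 5, 0]

This is the Floyd-Warshall all-pairs shortest-path computation. For each intermediate vertex k = 0, 1, …, 3, update dist[i][j] ← min(dist[i][j], dist[i][k] + dist[k][j]). The final matrix gives, for each (i, j), the minimum total weight of any directed path from i to j (possibly empty when i = j).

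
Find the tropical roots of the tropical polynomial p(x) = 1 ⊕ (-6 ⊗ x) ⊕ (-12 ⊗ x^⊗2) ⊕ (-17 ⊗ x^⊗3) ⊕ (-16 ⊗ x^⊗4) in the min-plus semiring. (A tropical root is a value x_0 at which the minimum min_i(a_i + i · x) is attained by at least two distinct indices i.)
Roots: {-1, 5, 6, 7}

Each tropical root is a break point of the lower envelope of the lines y = a_i + i · x (there are 5 lines, with slopes 0, 1, ..., 4). Only the lines that attain the minimum somewhere contribute to roots; other lines are dominated. Here the surviving (envelope) indices are i = 4, i = 3, i = 2, i = 1, i = 0.
Intersections between consecutive envelope lines give the roots: for adjacent envelope indices i < j the intersection is x = (a_i − a_j) / (j − i). Reading off the sorted break points: {-1, 5, 6, 7}.
Verification: at each break x_0, at least two indices attain the minimum of min_i(a_i + i · x_0).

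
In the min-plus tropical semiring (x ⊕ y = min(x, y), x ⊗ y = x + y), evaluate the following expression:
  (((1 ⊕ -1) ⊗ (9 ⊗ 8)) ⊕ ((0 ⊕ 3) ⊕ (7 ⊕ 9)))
(((1 ⊕ -1) ⊗ (9 ⊗ 8)) ⊕ ((0 ⊕ 3) ⊕ (7 ⊕ 9))) = 0

Expand innermost to outermost. Recall ⊕ takes the minimum of its arguments and ⊗ takes their sum. Working out the expression (((1 ⊕ -1) ⊗ (9 ⊗ 8)) ⊕ ((0 ⊕ 3) ⊕ (7 ⊕ 9))) gives 0.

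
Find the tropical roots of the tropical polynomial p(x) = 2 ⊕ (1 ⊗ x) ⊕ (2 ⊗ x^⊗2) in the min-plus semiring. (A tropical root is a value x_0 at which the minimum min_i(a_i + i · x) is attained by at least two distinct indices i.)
Roots: {-1, 1}

Each tropical root is a break point of the lower envelope of the lines y = a_i + i · x (there are 3 lines, with slopes 0, 1, ..., 2). Only the lines that attain the minimum somewhere contribute to roots; other lines are dominated. Here the surviving (envelope) indices are i = 2, i = 1, i = 0.
Intersections between consecutive envelope lines give the roots: for adjacent envelope indices i < j the intersection is x = (a_i − a_j) / (j − i). Reading off the sorted break points: {-1, 1}.
Verification: at each break x_0, at least two indices attain the minimum of min_i(a_i + i · x_0).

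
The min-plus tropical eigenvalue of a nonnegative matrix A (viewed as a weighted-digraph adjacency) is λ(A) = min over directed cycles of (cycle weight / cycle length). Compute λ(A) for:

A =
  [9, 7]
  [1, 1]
λ(A) = 1

Enumerate directed cycles and compute their means (weight / length). Sample:
  cycle 0 → 0: weight = 9, length = 1, mean = 9/1 ≈ 9.000
  cycle 1 → 1: weight = 1, length = 1, mean = 1/1 ≈ 1.000
  cycle 0 → 1 → 0: weight = 8, length = 2, mean = 8/2 ≈ 4.000
  cycle 1 → 0 → 1: weight = 8, length = 2, mean = 8/2 ≈ 4.000
Minimum mean = 1.000, attained e.g. along the cycle 1 → 1 with weight 1 and length 1. So λ(A) = 1/1 = 1.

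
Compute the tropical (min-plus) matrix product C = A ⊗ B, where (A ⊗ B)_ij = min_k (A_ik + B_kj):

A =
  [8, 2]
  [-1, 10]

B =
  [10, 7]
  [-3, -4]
A ⊗ B =
  [-1, -2]
  [7, 6]

Apply the min-plus product entry-by-entry:
  C[0][0] = min over k of (A[0][0] + B[0][0] = 8 + 10 = 18, A[0][1] + B[1][0] = 2 + -3 = -1) = -1 (attained at k = 1)
  C[0][1] = min over k of (A[0][0] + B[0][1] = 8 + 7 = 15, A[0][1] + B[1][1] = 2 + -4 = -2) = -2 (attained at k = 1)
  C[1][0] = min over k of (A[1][0] + B[0][0] = -1 + 10 = 9, A[1][1] + B[1][0] = 10 + -3 = 7) = 7 (attained at k = 1)
  C[1][1] = min over k of (A[1][0] + B[0][1] = -1 + 7 = 6, A[1][1] + B[1][1] = 10 + -4 = 6) = 6 (attained at k = 0)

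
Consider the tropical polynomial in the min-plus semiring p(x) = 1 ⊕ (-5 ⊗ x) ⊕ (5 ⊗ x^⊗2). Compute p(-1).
p(-1) = -6

A tropical monomial a ⊗ x^⊗i evaluates to a + i · x. Evaluating each term at x = -1:
  Term 0 contributes 1 + 0 · -1 = 1
  Term 1 contributes -5 + 1 · -1 = -6
  Term 2 contributes 5 + 2 · -1 = 3
p(-1) = ⊕ of these = min[1, -6, 3] = -6.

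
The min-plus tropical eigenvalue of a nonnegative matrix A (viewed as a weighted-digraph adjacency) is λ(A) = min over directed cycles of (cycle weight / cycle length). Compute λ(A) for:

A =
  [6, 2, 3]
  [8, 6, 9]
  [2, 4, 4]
λ(A) = 5/2

Enumerate directed cycles and compute their means (weight / length). Sample:
  cycle 0 → 0: weight = 6, length = 1, mean = 6/1 ≈ 6.000
  cycle 1 → 1: weight = 6, length = 1, mean = 6/1 ≈ 6.000
  cycle 2 → 2: weight = 4, length = 1, mean = 4/1 ≈ 4.000
  cycle 0 → 1 → 0: weight = 10, length = 2, mean = 10/2 ≈ 5.000
  cycle 0 → 2 → 0: weight = 5, length = 2, mean = 5/2 ≈ 2.500
  cycle 1 → 0 → 1: weight = 10, length = 2, mean = 10/2 ≈ 5.000
Minimum mean = 2.500, attained e.g. along the cycle 0 → 2 → 0 with weight 5 and length 2. So λ(A) = 5/2 = 5/2.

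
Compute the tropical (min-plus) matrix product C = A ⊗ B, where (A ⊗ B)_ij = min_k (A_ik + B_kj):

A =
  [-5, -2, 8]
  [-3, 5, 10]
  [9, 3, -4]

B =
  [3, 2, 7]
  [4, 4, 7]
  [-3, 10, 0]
A ⊗ B =
  [-2, -3, 2]
  [0, -1, 4]
  [-7, 6, -4]

Apply the min-plus product entry-by-entry:
  C[0][0] = min over k of (A[0][0] + B[0][0] = -5 + 3 = -2, A[0][1] + B[1][0] = -2 + 4 = 2, A[0][2] + B[2][0] = 8 + -3 = 5) = -2 (attained at k = 0)
  C[0][1] = min over k of (A[0][0] + B[0][1] = -5 + 2 = -3, A[0][1] + B[1][1] = -2 + 4 = 2, A[0][2] + B[2][1] = 8 + 10 = 18) = -3 (attained at k = 0)
  C[0][2] = min over k of (A[0][0] + B[0][2] = -5 + 7 = 2, A[0][1] + B[1][2] = -2 + 7 = 5, A[0][2] + B[2][2] = 8 + 0 = 8) = 2 (attained at k = 0)
  C[1][0] = min over k of (A[1][0] + B[0][0] = -3 + 3 = 0, A[1][1] + B[1][0] = 5 + 4 = 9, A[1][2] + B[2][0] = 10 + -3 = 7) = 0 (attained at k = 0)
  C[1][1] = min over k of (A[1][0] + B[0][1] = -3 + 2 = -1, A[1][1] + B[1][1] = 5 + 4 = 9, A[1][2] + B[2][1] = 10 + 10 = 20) = -1 (attained at k = 0)
  C[1][2] = min over k of (A[1][0] + B[0][2] = -3 + 7 = 4, A[1][1] + B[1][2] = 5 + 7 = 12, A[1][2] + B[2][2] = 10 + 0 = 10) = 4 (attained at k = 0)
  C[2][0] = min over k of (A[2][0] + B[0][0] = 9 + 3 = 12, A[2][1] + B[1][0] = 3 + 4 = 7, A[2][2] + B[2][0] = -4 + -3 = -7) = -7 (attained at k = 2)
  C[2][1] = min over k of (A[2][0] + B[0][1] = 9 + 2 = 11, A[2][1] + B[1][1] = 3 + 4 = 7, A[2][2] + B[2][1] = -4 + 10 = 6) = 6 (attained at k = 2)
  C[2][2] = min over k of (A[2][0] + B[0][2] = 9 + 7 = 16, A[2][1] + B[1][2] = 3 + 7 = 10, A[2][2] + B[2][2] = -4 + 0 = -4) = -4 (attained at k = 2)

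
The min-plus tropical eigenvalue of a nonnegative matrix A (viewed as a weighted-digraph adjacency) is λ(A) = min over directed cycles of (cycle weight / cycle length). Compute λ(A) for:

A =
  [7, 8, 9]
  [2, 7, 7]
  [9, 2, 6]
λ(A) = 13/3

Enumerate directed cycles and compute their means (weight / length). Sample:
  cycle 0 → 0: weight = 7, length = 1, mean = 7/1 ≈ 7.000
  cycle 1 → 1: weight = 7, length = 1, mean = 7/1 ≈ 7.000
  cycle 2 → 2: weight = 6, length = 1, mean = 6/1 ≈ 6.000
  cycle 0 → 1 → 0: weight = 10, length = 2, mean = 10/2 ≈ 5.000
  cycle 0 → 2 → 0: weight = 18, length = 2, mean = 18/2 ≈ 9.000
  cycle 1 → 0 → 1: weight = 10, length = 2, mean = 10/2 ≈ 5.000
Minimum mean = 4.333, attained e.g. along the cycle 0 → 2 → 1 → 0 with weight 13 and length 3. So λ(A) = 13/3 = 13/3.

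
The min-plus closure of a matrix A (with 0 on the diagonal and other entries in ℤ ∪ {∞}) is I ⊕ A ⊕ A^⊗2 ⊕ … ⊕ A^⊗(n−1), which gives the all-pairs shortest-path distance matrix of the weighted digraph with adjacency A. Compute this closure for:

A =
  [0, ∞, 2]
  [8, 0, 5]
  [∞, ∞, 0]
Closure =
  [0, ∞, 2]
  [8, 0, 5]
  [∞, ∞, 0]

This is the Floyd-Warshall all-pairs shortest-path computation. For each intermediate vertex k = 0, 1, …, 2, update dist[i][j] ← min(dist[i][j], dist[i][k] + dist[k][j]). The final matrix gives, for each (i, j), the minimum total weight of any directed path from i to j (possibly empty when i = j).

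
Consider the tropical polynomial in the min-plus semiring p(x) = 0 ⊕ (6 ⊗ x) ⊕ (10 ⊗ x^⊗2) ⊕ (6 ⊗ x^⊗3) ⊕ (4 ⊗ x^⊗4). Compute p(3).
p(3) = 0

A tropical monomial a ⊗ x^⊗i evaluates to a + i · x. Evaluating each term at x = 3:
  Term 0 contributes 0 + 0 · 3 = 0
  Term 1 contributes 6 + 1 · 3 = 9
  Term 2 contributes 10 + 2 · 3 = 16
  Term 3 contributes 6 + 3 · 3 = 15
  Term 4 contributes 4 + 4 · 3 = 16
p(3) = ⊕ of these = min[0, 9, 16, 15, 16] = 0.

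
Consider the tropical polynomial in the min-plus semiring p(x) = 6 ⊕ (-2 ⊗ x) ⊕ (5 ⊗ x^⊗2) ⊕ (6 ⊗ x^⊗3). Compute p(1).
p(1) = -1

A tropical monomial a ⊗ x^⊗i evaluates to a + i · x. Evaluating each term at x = 1:
  Term 0 contributes 6 + 0 · 1 = 6
  Term 1 contributes -2 + 1 · 1 = -1
  Term 2 contributes 5 + 2 · 1 = 7
  Term 3 contributes 6 + 3 · 1 = 9
p(1) = ⊕ of these = min[6, -1, 7, 9] = -1.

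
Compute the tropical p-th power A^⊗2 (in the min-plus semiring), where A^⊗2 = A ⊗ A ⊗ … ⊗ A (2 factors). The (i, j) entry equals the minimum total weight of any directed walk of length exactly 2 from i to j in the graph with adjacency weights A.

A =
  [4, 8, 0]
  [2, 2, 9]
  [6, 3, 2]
A^⊗2 =
  [6, 3, 2]
  [4, 4, 2]
  [5, 5, 4]

Each entry (A^⊗2)_ij equals the minimum over all length-2 walks i = v_0 → v_1 → … → v_2 = j of Σ_t A[v_t][v_{t+1}]. For example, for (i, j) = (0, 2) we minimise over 3 possible intermediate vertex sequences; the minimum is 2, attained along the walk 0 → 2 → 2.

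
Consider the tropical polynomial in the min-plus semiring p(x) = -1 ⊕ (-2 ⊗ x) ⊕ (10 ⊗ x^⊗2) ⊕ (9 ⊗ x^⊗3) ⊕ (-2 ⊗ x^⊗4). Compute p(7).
p(7) = -1

A tropical monomial a ⊗ x^⊗i evaluates to a + i · x. Evaluating each term at x = 7:
  Term 0 contributes -1 + 0 · 7 = -1
  Term 1 contributes -2 + 1 · 7 = 5
  Term 2 contributes 10 + 2 · 7 = 24
  Term 3 contributes 9 + 3 · 7 = 30
  Term 4 contributes -2 + 4 · 7 = 26
p(7) = ⊕ of these = min[-1, 5, 24, 30, 26] = -1.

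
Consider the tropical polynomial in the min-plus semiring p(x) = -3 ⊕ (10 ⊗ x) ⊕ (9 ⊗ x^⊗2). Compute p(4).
p(4) = -3

A tropical monomial a ⊗ x^⊗i evaluates to a + i · x. Evaluating each term at x = 4:
  Term 0 contributes -3 + 0 · 4 = -3
  Term 1 contributes 10 + 1 · 4 = 14
  Term 2 contributes 9 + 2 · 4 = 17
p(4) = ⊕ of these = min[-3, 14, 17] = -3.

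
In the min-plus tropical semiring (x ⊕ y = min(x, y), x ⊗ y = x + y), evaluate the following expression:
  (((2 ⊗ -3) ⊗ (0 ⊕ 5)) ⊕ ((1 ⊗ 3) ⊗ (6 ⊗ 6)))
(((2 ⊗ -3) ⊗ (0 ⊕ 5)) ⊕ ((1 ⊗ 3) ⊗ (6 ⊗ 6))) = -1

Expand innermost to outermost. Recall ⊕ takes the minimum of its arguments and ⊗ takes their sum. Working out the expression (((2 ⊗ -3) ⊗ (0 ⊕ 5)) ⊕ ((1 ⊗ 3) ⊗ (6 ⊗ 6))) gives -1.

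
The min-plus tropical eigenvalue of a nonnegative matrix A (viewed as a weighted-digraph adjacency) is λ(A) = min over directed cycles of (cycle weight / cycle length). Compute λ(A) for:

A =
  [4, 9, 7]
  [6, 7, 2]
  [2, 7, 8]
λ(A) = 4

Enumerate directed cycles and compute their means (weight / length). Sample:
  cycle 0 → 0: weight = 4, length = 1, mean = 4/1 ≈ 4.000
  cycle 1 → 1: weight = 7, length = 1, mean = 7/1 ≈ 7.000
  cycle 2 → 2: weight = 8, length = 1, mean = 8/1 ≈ 8.000
  cycle 0 → 1 → 0: weight = 15, length = 2, mean = 15/2 ≈ 7.500
  cycle 0 → 2 → 0: weight = 9, length = 2, mean = 9/2 ≈ 4.500
  cycle 1 → 0 → 1: weight = 15, length = 2, mean = 15/2 ≈ 7.500
Minimum mean = 4.000, attained e.g. along the cycle 0 → 0 with weight 4 and length 1. So λ(A) = 4/1 = 4.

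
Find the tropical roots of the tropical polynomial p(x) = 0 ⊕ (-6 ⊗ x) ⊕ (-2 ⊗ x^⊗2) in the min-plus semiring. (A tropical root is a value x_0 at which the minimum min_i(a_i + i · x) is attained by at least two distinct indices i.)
Roots: {-4, 6}

Each tropical root is a break point of the lower envelope of the lines y = a_i + i · x (there are 3 lines, with slopes 0, 1, ..., 2). Only the lines that attain the minimum somewhere contribute to roots; other lines are dominated. Here the surviving (envelope) indices are i = 2, i = 1, i = 0.
Intersections between consecutive envelope lines give the roots: for adjacent envelope indices i < j the intersection is x = (a_i − a_j) / (j − i). Reading off the sorted break points: {-4, 6}.
Verification: at each break x_0, at least two indices attain the minimum of min_i(a_i + i · x_0).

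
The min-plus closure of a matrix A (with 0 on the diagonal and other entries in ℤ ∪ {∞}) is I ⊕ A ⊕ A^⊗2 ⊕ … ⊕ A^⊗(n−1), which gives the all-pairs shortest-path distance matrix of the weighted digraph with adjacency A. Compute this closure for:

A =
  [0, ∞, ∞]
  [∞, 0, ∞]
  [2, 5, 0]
Closure =
  [0, ∞, ∞]
  [∞, 0, ∞]
  [2, 5, 0]

This is the Floyd-Warshall all-pairs shortest-path computation. For each intermediate vertex k = 0, 1, …, 2, update dist[i][j] ← min(dist[i][j], dist[i][k] + dist[k][j]). The final matrix gives, for each (i, j), the minimum total weight of any directed path from i to j (possibly empty when i = j).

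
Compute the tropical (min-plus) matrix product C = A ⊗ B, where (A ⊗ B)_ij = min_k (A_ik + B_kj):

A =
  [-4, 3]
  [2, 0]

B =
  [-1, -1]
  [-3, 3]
A ⊗ B =
  [-5, -5]
  [-3, 1]

Apply the min-plus product entry-by-entry:
  C[0][0] = min over k of (A[0][0] + B[0][0] = -4 + -1 = -5, A[0][1] + B[1][0] = 3 + -3 = 0) = -5 (attained at k = 0)
  C[0][1] = min over k of (A[0][0] + B[0][1] = -4 + -1 = -5, A[0][1] + B[1][1] = 3 + 3 = 6) = -5 (attained at k = 0)
  C[1][0] = min over k of (A[1][0] + B[0][0] = 2 + -1 = 1, A[1][1] + B[1][0] = 0 + -3 = -3) = -3 (attained at k = 1)
  C[1][1] = min over k of (A[1][0] + B[0][1] = 2 + -1 = 1, A[1][1] + B[1][1] = 0 + 3 = 3) = 1 (attained at k = 0)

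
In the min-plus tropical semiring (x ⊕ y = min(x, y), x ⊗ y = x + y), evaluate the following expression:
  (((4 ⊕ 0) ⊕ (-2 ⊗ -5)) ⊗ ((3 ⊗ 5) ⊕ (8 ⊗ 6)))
(((4 ⊕ 0) ⊕ (-2 ⊗ -5)) ⊗ ((3 ⊗ 5) ⊕ (8 ⊗ 6))) = 1

Expand innermost to outermost. Recall ⊕ takes the minimum of its arguments and ⊗ takes their sum. Working out the expression (((4 ⊕ 0) ⊕ (-2 ⊗ -5)) ⊗ ((3 ⊗ 5) ⊕ (8 ⊗ 6))) gives 1.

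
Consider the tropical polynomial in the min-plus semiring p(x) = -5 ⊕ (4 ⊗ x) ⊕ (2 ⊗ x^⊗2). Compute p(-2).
p(-2) = -5

A tropical monomial a ⊗ x^⊗i evaluates to a + i · x. Evaluating each term at x = -2:
  Term 0 contributes -5 + 0 · -2 = -5
  Term 1 contributes 4 + 1 · -2 = 2
  Term 2 contributes 2 + 2 · -2 = -2
p(-2) = ⊕ of these = min[-5, 2, -2] = -5.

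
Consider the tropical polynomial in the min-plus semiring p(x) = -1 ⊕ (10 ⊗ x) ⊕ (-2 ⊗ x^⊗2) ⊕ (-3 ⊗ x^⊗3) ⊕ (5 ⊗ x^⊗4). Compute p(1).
p(1) = -1

A tropical monomial a ⊗ x^⊗i evaluates to a + i · x. Evaluating each term at x = 1:
  Term 0 contributes -1 + 0 · 1 = -1
  Term 1 contributes 10 + 1 · 1 = 11
  Term 2 contributes -2 + 2 · 1 = 0
  Term 3 contributes -3 + 3 · 1 = 0
  Term 4 contributes 5 + 4 · 1 = 9
p(1) = ⊕ of these = min[-1, 11, 0, 0, 9] = -1.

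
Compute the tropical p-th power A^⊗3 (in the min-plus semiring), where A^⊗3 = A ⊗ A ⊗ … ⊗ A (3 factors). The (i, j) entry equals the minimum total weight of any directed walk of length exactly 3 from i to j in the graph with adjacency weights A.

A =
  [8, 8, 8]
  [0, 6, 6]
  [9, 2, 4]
A^⊗3 =
  [10, 14, 16]
  [8, 10, 12]
  [6, 10, 10]

Each entry (A^⊗3)_ij equals the minimum over all length-3 walks i = v_0 → v_1 → … → v_3 = j of Σ_t A[v_t][v_{t+1}]. For example, for (i, j) = (0, 2) we minimise over 9 possible intermediate vertex sequences; the minimum is 16, attained along the walk 0 → 1 → 0 → 2.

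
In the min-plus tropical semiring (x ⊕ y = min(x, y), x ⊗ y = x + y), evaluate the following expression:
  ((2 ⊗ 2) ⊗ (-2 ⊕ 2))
((2 ⊗ 2) ⊗ (-2 ⊕ 2)) = 2

Expand innermost to outermost. Recall ⊕ takes the minimum of its arguments and ⊗ takes their sum. Working out the expression ((2 ⊗ 2) ⊗ (-2 ⊕ 2)) gives 2.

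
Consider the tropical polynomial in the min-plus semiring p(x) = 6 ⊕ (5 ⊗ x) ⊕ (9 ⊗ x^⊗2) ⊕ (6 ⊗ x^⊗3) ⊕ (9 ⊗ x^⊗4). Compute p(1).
p(1) = 6

A tropical monomial a ⊗ x^⊗i evaluates to a + i · x. Evaluating each term at x = 1:
  Term 0 contributes 6 + 0 · 1 = 6
  Term 1 contributes 5 + 1 · 1 = 6
  Term 2 contributes 9 + 2 · 1 = 11
  Term 3 contributes 6 + 3 · 1 = 9
  Term 4 contributes 9 + 4 · 1 = 13
p(1) = ⊕ of these = min[6, 6, 11, 9, 13] = 6.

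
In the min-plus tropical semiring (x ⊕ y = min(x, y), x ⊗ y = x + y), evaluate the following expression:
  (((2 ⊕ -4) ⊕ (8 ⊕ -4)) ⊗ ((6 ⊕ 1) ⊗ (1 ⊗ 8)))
(((2 ⊕ -4) ⊕ (8 ⊕ -4)) ⊗ ((6 ⊕ 1) ⊗ (1 ⊗ 8))) = 6

Expand innermost to outermost. Recall ⊕ takes the minimum of its arguments and ⊗ takes their sum. Working out the expression (((2 ⊕ -4) ⊕ (8 ⊕ -4)) ⊗ ((6 ⊕ 1) ⊗ (1 ⊗ 8))) gives 6.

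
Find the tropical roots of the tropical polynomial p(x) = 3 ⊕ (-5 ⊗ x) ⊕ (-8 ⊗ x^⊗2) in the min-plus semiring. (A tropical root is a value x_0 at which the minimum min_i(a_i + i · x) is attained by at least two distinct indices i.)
Roots: {3, 8}

Each tropical root is a break point of the lower envelope of the lines y = a_i + i · x (there are 3 lines, with slopes 0, 1, ..., 2). Only the lines that attain the minimum somewhere contribute to roots; other lines are dominated. Here the surviving (envelope) indices are i = 2, i = 1, i = 0.
Intersections between consecutive envelope lines give the roots: for adjacent envelope indices i < j the intersection is x = (a_i − a_j) / (j − i). Reading off the sorted break points: {3, 8}.
Verification: at each break x_0, at least two indices attain the minimum of min_i(a_i + i · x_0).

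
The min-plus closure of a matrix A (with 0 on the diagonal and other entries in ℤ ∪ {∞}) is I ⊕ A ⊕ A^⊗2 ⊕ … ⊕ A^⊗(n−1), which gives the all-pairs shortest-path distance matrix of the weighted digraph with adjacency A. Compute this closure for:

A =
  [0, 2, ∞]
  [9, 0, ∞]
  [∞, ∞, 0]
Closure =
  [0, 2, ∞]
  [9, 0, ∞]
  [∞, ∞, 0]

This is the Floyd-Warshall all-pairs shortest-path computation. For each intermediate vertex k = 0, 1, …, 2, update dist[i][j] ← min(dist[i][j], dist[i][k] + dist[k][j]). The final matrix gives, for each (i, j), the minimum total weight of any directed path from i to j (possibly empty when i = j).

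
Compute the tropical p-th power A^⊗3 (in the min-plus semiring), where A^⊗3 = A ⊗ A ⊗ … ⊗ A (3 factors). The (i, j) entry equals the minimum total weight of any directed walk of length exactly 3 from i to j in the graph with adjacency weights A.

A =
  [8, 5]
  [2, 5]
A^⊗3 =
  [12, 12]
  [9, 12]

Each entry (A^⊗3)_ij equals the minimum over all length-3 walks i = v_0 → v_1 → … → v_3 = j of Σ_t A[v_t][v_{t+1}]. For example, for (i, j) = (0, 1) we minimise over 4 possible intermediate vertex sequences; the minimum is 12, attained along the walk 0 → 1 → 0 → 1.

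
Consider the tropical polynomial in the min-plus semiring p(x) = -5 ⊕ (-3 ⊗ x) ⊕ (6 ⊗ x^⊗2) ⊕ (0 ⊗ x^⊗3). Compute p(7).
p(7) = -5

A tropical monomial a ⊗ x^⊗i evaluates to a + i · x. Evaluating each term at x = 7:
  Term 0 contributes -5 + 0 · 7 = -5
  Term 1 contributes -3 + 1 · 7 = 4
  Term 2 contributes 6 + 2 · 7 = 20
  Term 3 contributes 0 + 3 · 7 = 21
p(7) = ⊕ of these = min[-5, 4, 20, 21] = -5.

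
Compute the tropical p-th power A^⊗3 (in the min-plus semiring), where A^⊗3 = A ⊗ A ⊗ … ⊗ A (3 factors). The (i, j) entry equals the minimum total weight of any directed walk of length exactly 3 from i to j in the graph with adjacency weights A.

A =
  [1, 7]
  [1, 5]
A^⊗3 =
  [3, 9]
  [3, 9]

Each entry (A^⊗3)_ij equals the minimum over all length-3 walks i = v_0 → v_1 → … → v_3 = j of Σ_t A[v_t][v_{t+1}]. For example, for (i, j) = (0, 1) we minimise over 4 possible intermediate vertex sequences; the minimum is 9, attained along the walk 0 → 0 → 0 → 1.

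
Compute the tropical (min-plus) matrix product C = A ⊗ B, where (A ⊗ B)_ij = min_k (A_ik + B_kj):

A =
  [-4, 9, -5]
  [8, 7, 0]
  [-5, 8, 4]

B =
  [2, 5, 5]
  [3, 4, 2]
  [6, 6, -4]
A ⊗ B =
  [-2, 1, -9]
  [6, 6, -4]
  [-3, 0, 0]

Apply the min-plus product entry-by-entry:
  C[0][0] = min over k of (A[0][0] + B[0][0] = -4 + 2 = -2, A[0][1] + B[1][0] = 9 + 3 = 12, A[0][2] + B[2][0] = -5 + 6 = 1) = -2 (attained at k = 0)
  C[0][1] = min over k of (A[0][0] + B[0][1] = -4 + 5 = 1, A[0][1] + B[1][1] = 9 + 4 = 13, A[0][2] + B[2][1] = -5 + 6 = 1) = 1 (attained at k = 0)
  C[0][2] = min over k of (A[0][0] + B[0][2] = -4 + 5 = 1, A[0][1] + B[1][2] = 9 + 2 = 11, A[0][2] + B[2][2] = -5 + -4 = -9) = -9 (attained at k = 2)
  C[1][0] = min over k of (A[1][0] + B[0][0] = 8 + 2 = 10, A[1][1] + B[1][0] = 7 + 3 = 10, A[1][2] + B[2][0] = 0 + 6 = 6) = 6 (attained at k = 2)
  C[1][1] = min over k of (A[1][0] + B[0][1] = 8 + 5 = 13, A[1][1] + B[1][1] = 7 + 4 = 11, A[1][2] + B[2][1] = 0 + 6 = 6) = 6 (attained at k = 2)
  C[1][2] = min over k of (A[1][0] + B[0][2] = 8 + 5 = 13, A[1][1] + B[1][2] = 7 + 2 = 9, A[1][2] + B[2][2] = 0 + -4 = -4) = -4 (attained at k = 2)
  C[2][0] = min over k of (A[2][0] + B[0][0] = -5 + 2 = -3, A[2][1] + B[1][0] = 8 + 3 = 11, A[2][2] + B[2][0] = 4 + 6 = 10) = -3 (attained at k = 0)
  C[2][1] = min over k of (A[2][0] + B[0][1] = -5 + 5 = 0, A[2][1] + B[1][1] = 8 + 4 = 12, A[2][2] + B[2][1] = 4 + 6 = 10) = 0 (attained at k = 0)
  C[2][2] = min over k of (A[2][0] + B[0][2] = -5 + 5 = 0, A[2][1] + B[1][2] = 8 + 2 = 10, A[2][2] + B[2][2] = 4 + -4 = 0) = 0 (attained at k = 0)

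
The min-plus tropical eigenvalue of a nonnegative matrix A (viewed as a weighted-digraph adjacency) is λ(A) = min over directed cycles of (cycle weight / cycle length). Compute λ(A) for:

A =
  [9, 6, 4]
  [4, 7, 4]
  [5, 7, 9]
λ(A) = 9/2

Enumerate directed cycles and compute their means (weight / length). Sample:
  cycle 0 → 0: weight = 9, length = 1, mean = 9/1 ≈ 9.000
  cycle 1 → 1: weight = 7, length = 1, mean = 7/1 ≈ 7.000
  cycle 2 → 2: weight = 9, length = 1, mean = 9/1 ≈ 9.000
  cycle 0 → 1 → 0: weight = 10, length = 2, mean = 10/2 ≈ 5.000
  cycle 0 → 2 → 0: weight = 9, length = 2, mean = 9/2 ≈ 4.500
  cycle 1 → 0 → 1: weight = 10, length = 2, mean = 10/2 ≈ 5.000
Minimum mean = 4.500, attained e.g. along the cycle 0 → 2 → 0 with weight 9 and length 2. So λ(A) = 9/2 = 9/2.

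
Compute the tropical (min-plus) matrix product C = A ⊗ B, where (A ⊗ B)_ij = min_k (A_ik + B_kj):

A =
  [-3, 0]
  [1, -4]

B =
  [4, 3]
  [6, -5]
A ⊗ B =
  [1, -5]
  [2, -9]

Apply the min-plus product entry-by-entry:
  C[0][0] = min over k of (A[0][0] + B[0][0] = -3 + 4 = 1, A[0][1] + B[1][0] = 0 + 6 = 6) = 1 (attained at k = 0)
  C[0][1] = min over k of (A[0][0] + B[0][1] = -3 + 3 = 0, A[0][1] + B[1][1] = 0 + -5 = -5) = -5 (attained at k = 1)
  C[1][0] = min over k of (A[1][0] + B[0][0] = 1 + 4 = 5, A[1][1] + B[1][0] = -4 + 6 = 2) = 2 (attained at k = 1)
  C[1][1] = min over k of (A[1][0] + B[0][1] = 1 + 3 = 4, A[1][1] + B[1][1] = -4 + -5 = -9) = -9 (attained at k = 1)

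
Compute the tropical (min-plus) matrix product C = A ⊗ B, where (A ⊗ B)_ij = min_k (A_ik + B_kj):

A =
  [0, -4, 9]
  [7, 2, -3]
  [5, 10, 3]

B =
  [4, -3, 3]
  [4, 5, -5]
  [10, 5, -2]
A ⊗ B =
  [0, -3, -9]
  [6, 2, -5]
  [9, 2, 1]

Apply the min-plus product entry-by-entry:
  C[0][0] = min over k of (A[0][0] + B[0][0] = 0 + 4 = 4, A[0][1] + B[1][0] = -4 + 4 = 0, A[0][2] + B[2][0] = 9 + 10 = 19) = 0 (attained at k = 1)
  C[0][1] = min over k of (A[0][0] + B[0][1] = 0 + -3 = -3, A[0][1] + B[1][1] = -4 + 5 = 1, A[0][2] + B[2][1] = 9 + 5 = 14) = -3 (attained at k = 0)
  C[0][2] = min over k of (A[0][0] + B[0][2] = 0 + 3 = 3, A[0][1] + B[1][2] = -4 + -5 = -9, A[0][2] + B[2][2] = 9 + -2 = 7) = -9 (attained at k = 1)
  C[1][0] = min over k of (A[1][0] + B[0][0] = 7 + 4 = 11, A[1][1] + B[1][0] = 2 + 4 = 6, A[1][2] + B[2][0] = -3 + 10 = 7) = 6 (attained at k = 1)
  C[1][1] = min over k of (A[1][0] + B[0][1] = 7 + -3 = 4, A[1][1] + B[1][1] = 2 + 5 = 7, A[1][2] + B[2][1] = -3 + 5 = 2) = 2 (attained at k = 2)
  C[1][2] = min over k of (A[1][0] + B[0][2] = 7 + 3 = 10, A[1][1] + B[1][2] = 2 + -5 = -3, A[1][2] + B[2][2] = -3 + -2 = -5) = -5 (attained at k = 2)
  C[2][0] = min over k of (A[2][0] + B[0][0] = 5 + 4 = 9, A[2][1] + B[1][0] = 10 + 4 = 14, A[2][2] + B[2][0] = 3 + 10 = 13) = 9 (attained at k = 0)
  C[2][1] = min over k of (A[2][0] + B[0][1] = 5 + -3 = 2, A[2][1] + B[1][1] = 10 + 5 = 15, A[2][2] + B[2][1] = 3 + 5 = 8) = 2 (attained at k = 0)
  C[2][2] = min over k of (A[2][0] + B[0][2] = 5 + 3 = 8, A[2][1] + B[1][2] = 10 + -5 = 5, A[2][2] + B[2][2] = 3 + -2 = 1) = 1 (attained at k = 2)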